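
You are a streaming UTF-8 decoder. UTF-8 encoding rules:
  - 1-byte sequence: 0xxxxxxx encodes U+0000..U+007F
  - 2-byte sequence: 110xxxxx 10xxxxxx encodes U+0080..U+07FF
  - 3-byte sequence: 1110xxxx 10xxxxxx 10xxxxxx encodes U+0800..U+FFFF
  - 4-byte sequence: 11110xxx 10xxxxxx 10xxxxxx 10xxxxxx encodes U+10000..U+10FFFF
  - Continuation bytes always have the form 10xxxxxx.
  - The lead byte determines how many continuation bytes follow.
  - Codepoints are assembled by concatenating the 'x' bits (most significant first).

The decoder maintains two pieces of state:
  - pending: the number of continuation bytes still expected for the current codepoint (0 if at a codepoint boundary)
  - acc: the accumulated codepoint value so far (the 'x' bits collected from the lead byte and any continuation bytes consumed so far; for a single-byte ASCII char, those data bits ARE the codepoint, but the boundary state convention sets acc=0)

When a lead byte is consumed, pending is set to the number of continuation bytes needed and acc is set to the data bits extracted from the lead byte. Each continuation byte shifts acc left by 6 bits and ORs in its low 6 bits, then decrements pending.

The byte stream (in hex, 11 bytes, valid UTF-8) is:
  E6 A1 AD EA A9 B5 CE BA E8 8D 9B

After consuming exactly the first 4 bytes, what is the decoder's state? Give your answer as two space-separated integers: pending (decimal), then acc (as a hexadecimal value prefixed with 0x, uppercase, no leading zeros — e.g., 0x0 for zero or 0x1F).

Answer: 2 0xA

Derivation:
Byte[0]=E6: 3-byte lead. pending=2, acc=0x6
Byte[1]=A1: continuation. acc=(acc<<6)|0x21=0x1A1, pending=1
Byte[2]=AD: continuation. acc=(acc<<6)|0x2D=0x686D, pending=0
Byte[3]=EA: 3-byte lead. pending=2, acc=0xA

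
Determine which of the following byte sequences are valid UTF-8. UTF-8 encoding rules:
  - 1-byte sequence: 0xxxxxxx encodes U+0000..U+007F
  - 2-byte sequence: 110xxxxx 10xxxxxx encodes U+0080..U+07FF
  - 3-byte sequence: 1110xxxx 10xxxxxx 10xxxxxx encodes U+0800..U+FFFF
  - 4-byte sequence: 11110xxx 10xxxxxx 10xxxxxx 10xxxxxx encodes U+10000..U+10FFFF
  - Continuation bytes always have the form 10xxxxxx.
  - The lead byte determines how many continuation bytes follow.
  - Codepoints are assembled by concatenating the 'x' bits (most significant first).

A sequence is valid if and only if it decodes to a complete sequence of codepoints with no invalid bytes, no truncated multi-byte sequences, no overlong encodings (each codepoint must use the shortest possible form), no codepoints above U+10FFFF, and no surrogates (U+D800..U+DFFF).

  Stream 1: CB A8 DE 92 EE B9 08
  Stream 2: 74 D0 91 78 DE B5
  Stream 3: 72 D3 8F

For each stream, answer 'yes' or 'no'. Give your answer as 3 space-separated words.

Stream 1: error at byte offset 6. INVALID
Stream 2: decodes cleanly. VALID
Stream 3: decodes cleanly. VALID

Answer: no yes yes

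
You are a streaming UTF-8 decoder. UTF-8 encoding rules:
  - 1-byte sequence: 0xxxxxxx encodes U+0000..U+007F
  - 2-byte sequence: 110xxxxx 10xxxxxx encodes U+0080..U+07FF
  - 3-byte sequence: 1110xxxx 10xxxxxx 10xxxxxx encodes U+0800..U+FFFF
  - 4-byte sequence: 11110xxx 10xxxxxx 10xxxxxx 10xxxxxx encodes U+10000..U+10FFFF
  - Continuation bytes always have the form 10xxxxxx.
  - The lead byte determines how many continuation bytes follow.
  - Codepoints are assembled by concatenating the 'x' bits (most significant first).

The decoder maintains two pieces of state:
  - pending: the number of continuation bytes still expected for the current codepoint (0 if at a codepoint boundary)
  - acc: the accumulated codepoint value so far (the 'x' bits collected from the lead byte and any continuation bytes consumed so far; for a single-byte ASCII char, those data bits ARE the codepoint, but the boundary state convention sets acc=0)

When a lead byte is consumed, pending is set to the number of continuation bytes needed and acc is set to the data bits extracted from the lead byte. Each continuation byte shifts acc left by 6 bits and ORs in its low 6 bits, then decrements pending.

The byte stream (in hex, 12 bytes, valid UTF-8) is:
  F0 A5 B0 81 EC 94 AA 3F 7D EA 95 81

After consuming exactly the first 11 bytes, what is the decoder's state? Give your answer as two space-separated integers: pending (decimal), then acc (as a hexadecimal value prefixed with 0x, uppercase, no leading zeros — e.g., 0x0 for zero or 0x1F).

Answer: 1 0x295

Derivation:
Byte[0]=F0: 4-byte lead. pending=3, acc=0x0
Byte[1]=A5: continuation. acc=(acc<<6)|0x25=0x25, pending=2
Byte[2]=B0: continuation. acc=(acc<<6)|0x30=0x970, pending=1
Byte[3]=81: continuation. acc=(acc<<6)|0x01=0x25C01, pending=0
Byte[4]=EC: 3-byte lead. pending=2, acc=0xC
Byte[5]=94: continuation. acc=(acc<<6)|0x14=0x314, pending=1
Byte[6]=AA: continuation. acc=(acc<<6)|0x2A=0xC52A, pending=0
Byte[7]=3F: 1-byte. pending=0, acc=0x0
Byte[8]=7D: 1-byte. pending=0, acc=0x0
Byte[9]=EA: 3-byte lead. pending=2, acc=0xA
Byte[10]=95: continuation. acc=(acc<<6)|0x15=0x295, pending=1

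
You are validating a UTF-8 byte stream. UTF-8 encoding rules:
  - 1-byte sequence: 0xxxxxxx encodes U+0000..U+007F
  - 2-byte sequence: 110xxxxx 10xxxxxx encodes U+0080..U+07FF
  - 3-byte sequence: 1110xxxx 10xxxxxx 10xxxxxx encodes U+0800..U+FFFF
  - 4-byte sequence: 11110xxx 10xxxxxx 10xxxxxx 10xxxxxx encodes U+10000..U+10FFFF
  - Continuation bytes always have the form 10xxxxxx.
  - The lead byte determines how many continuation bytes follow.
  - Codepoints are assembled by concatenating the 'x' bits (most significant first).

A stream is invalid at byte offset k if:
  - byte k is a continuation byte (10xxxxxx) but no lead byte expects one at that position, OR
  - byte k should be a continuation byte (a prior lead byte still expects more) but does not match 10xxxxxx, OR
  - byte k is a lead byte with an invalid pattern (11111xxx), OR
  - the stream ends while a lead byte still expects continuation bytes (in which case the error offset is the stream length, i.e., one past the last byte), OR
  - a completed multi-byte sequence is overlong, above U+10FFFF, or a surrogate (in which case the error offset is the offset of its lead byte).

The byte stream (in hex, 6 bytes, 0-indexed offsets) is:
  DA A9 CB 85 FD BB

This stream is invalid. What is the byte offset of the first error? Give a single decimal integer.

Answer: 4

Derivation:
Byte[0]=DA: 2-byte lead, need 1 cont bytes. acc=0x1A
Byte[1]=A9: continuation. acc=(acc<<6)|0x29=0x6A9
Completed: cp=U+06A9 (starts at byte 0)
Byte[2]=CB: 2-byte lead, need 1 cont bytes. acc=0xB
Byte[3]=85: continuation. acc=(acc<<6)|0x05=0x2C5
Completed: cp=U+02C5 (starts at byte 2)
Byte[4]=FD: INVALID lead byte (not 0xxx/110x/1110/11110)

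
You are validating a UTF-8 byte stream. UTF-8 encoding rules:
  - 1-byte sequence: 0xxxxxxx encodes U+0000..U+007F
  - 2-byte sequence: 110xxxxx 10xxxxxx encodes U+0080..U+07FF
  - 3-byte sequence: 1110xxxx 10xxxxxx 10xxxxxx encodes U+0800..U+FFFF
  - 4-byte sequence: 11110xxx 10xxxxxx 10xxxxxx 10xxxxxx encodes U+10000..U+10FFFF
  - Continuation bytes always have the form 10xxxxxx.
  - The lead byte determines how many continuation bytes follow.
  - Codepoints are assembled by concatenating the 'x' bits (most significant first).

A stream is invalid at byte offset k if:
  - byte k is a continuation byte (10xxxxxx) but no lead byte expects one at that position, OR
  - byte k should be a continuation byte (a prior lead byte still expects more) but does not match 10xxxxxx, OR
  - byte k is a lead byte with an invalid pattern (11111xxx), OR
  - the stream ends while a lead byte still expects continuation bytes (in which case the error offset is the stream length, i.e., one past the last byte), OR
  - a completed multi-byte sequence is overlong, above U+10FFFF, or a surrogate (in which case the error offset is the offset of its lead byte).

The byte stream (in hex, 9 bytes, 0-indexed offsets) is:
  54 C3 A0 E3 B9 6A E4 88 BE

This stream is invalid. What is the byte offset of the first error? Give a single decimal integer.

Byte[0]=54: 1-byte ASCII. cp=U+0054
Byte[1]=C3: 2-byte lead, need 1 cont bytes. acc=0x3
Byte[2]=A0: continuation. acc=(acc<<6)|0x20=0xE0
Completed: cp=U+00E0 (starts at byte 1)
Byte[3]=E3: 3-byte lead, need 2 cont bytes. acc=0x3
Byte[4]=B9: continuation. acc=(acc<<6)|0x39=0xF9
Byte[5]=6A: expected 10xxxxxx continuation. INVALID

Answer: 5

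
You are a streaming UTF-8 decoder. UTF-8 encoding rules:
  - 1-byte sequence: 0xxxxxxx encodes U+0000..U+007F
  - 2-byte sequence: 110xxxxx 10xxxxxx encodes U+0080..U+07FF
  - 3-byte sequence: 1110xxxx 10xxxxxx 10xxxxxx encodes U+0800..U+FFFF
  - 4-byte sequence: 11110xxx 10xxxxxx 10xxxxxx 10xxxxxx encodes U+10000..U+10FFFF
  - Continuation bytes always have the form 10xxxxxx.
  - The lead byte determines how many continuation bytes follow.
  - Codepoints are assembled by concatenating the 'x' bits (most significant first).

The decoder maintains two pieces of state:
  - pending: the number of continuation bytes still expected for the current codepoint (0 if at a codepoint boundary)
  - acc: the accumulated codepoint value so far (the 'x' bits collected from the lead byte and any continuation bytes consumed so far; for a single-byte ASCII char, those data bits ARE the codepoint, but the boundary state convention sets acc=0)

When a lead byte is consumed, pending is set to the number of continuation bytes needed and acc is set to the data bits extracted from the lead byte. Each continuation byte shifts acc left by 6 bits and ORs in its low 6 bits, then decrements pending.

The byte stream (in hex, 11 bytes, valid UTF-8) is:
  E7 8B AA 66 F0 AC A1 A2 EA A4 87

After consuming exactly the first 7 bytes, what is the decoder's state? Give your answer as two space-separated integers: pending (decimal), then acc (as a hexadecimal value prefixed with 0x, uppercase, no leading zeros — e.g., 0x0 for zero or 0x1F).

Byte[0]=E7: 3-byte lead. pending=2, acc=0x7
Byte[1]=8B: continuation. acc=(acc<<6)|0x0B=0x1CB, pending=1
Byte[2]=AA: continuation. acc=(acc<<6)|0x2A=0x72EA, pending=0
Byte[3]=66: 1-byte. pending=0, acc=0x0
Byte[4]=F0: 4-byte lead. pending=3, acc=0x0
Byte[5]=AC: continuation. acc=(acc<<6)|0x2C=0x2C, pending=2
Byte[6]=A1: continuation. acc=(acc<<6)|0x21=0xB21, pending=1

Answer: 1 0xB21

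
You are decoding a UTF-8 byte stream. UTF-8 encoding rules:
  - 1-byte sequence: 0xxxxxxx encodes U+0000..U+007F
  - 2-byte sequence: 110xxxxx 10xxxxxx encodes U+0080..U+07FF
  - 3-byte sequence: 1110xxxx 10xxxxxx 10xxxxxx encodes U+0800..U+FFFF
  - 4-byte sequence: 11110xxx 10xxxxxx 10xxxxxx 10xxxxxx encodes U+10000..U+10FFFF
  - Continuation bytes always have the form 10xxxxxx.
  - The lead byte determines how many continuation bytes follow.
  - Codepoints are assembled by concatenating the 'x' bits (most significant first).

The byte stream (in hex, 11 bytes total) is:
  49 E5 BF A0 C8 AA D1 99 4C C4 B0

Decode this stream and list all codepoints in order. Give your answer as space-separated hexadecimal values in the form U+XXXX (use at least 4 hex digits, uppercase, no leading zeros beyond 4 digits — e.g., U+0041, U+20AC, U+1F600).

Answer: U+0049 U+5FE0 U+022A U+0459 U+004C U+0130

Derivation:
Byte[0]=49: 1-byte ASCII. cp=U+0049
Byte[1]=E5: 3-byte lead, need 2 cont bytes. acc=0x5
Byte[2]=BF: continuation. acc=(acc<<6)|0x3F=0x17F
Byte[3]=A0: continuation. acc=(acc<<6)|0x20=0x5FE0
Completed: cp=U+5FE0 (starts at byte 1)
Byte[4]=C8: 2-byte lead, need 1 cont bytes. acc=0x8
Byte[5]=AA: continuation. acc=(acc<<6)|0x2A=0x22A
Completed: cp=U+022A (starts at byte 4)
Byte[6]=D1: 2-byte lead, need 1 cont bytes. acc=0x11
Byte[7]=99: continuation. acc=(acc<<6)|0x19=0x459
Completed: cp=U+0459 (starts at byte 6)
Byte[8]=4C: 1-byte ASCII. cp=U+004C
Byte[9]=C4: 2-byte lead, need 1 cont bytes. acc=0x4
Byte[10]=B0: continuation. acc=(acc<<6)|0x30=0x130
Completed: cp=U+0130 (starts at byte 9)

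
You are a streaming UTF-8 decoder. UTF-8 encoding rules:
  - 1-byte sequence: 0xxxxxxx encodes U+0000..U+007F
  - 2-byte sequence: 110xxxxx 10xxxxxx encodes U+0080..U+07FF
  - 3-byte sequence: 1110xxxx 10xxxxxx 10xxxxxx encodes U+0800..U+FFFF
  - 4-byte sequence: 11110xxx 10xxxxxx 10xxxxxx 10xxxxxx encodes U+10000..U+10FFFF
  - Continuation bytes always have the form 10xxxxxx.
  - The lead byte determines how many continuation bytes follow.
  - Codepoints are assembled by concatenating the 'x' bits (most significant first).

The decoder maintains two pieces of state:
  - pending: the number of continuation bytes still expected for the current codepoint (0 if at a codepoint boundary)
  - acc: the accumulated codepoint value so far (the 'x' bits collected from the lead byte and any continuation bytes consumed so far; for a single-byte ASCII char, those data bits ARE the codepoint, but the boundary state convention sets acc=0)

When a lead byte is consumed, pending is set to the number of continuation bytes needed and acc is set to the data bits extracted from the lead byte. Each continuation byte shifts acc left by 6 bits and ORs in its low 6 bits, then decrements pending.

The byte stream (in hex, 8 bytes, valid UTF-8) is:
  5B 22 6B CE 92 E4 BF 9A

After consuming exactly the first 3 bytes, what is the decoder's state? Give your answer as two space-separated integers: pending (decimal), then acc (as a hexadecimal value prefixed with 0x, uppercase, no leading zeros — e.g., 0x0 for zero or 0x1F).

Answer: 0 0x0

Derivation:
Byte[0]=5B: 1-byte. pending=0, acc=0x0
Byte[1]=22: 1-byte. pending=0, acc=0x0
Byte[2]=6B: 1-byte. pending=0, acc=0x0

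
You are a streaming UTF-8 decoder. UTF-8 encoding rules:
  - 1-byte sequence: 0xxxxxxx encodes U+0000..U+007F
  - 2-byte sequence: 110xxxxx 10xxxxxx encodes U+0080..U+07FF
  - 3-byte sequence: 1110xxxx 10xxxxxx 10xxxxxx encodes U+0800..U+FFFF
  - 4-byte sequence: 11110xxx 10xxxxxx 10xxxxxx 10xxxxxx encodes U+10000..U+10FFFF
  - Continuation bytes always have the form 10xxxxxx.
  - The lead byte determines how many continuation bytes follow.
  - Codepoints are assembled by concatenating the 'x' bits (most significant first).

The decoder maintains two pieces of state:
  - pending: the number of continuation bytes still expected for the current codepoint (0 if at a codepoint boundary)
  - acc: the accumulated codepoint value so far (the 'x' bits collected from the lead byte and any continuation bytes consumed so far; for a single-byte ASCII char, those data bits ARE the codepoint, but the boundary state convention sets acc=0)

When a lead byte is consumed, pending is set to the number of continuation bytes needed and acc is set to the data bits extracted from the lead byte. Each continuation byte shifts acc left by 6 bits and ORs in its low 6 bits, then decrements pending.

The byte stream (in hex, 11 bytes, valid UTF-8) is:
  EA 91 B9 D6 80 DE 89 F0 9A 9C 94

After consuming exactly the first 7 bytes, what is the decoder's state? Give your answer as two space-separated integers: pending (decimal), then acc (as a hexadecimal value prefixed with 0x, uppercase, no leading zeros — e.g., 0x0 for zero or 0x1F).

Answer: 0 0x789

Derivation:
Byte[0]=EA: 3-byte lead. pending=2, acc=0xA
Byte[1]=91: continuation. acc=(acc<<6)|0x11=0x291, pending=1
Byte[2]=B9: continuation. acc=(acc<<6)|0x39=0xA479, pending=0
Byte[3]=D6: 2-byte lead. pending=1, acc=0x16
Byte[4]=80: continuation. acc=(acc<<6)|0x00=0x580, pending=0
Byte[5]=DE: 2-byte lead. pending=1, acc=0x1E
Byte[6]=89: continuation. acc=(acc<<6)|0x09=0x789, pending=0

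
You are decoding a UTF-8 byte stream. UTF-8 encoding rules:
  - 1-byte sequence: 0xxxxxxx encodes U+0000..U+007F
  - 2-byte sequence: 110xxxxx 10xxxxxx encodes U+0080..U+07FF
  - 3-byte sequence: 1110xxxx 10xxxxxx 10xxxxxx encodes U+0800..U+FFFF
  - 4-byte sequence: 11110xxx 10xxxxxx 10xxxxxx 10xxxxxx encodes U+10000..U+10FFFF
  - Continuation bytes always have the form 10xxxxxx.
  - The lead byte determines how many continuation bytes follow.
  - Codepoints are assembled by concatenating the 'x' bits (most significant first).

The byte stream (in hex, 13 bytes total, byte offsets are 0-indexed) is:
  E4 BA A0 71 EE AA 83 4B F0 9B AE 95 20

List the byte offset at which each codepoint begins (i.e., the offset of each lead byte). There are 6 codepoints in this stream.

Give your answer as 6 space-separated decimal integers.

Answer: 0 3 4 7 8 12

Derivation:
Byte[0]=E4: 3-byte lead, need 2 cont bytes. acc=0x4
Byte[1]=BA: continuation. acc=(acc<<6)|0x3A=0x13A
Byte[2]=A0: continuation. acc=(acc<<6)|0x20=0x4EA0
Completed: cp=U+4EA0 (starts at byte 0)
Byte[3]=71: 1-byte ASCII. cp=U+0071
Byte[4]=EE: 3-byte lead, need 2 cont bytes. acc=0xE
Byte[5]=AA: continuation. acc=(acc<<6)|0x2A=0x3AA
Byte[6]=83: continuation. acc=(acc<<6)|0x03=0xEA83
Completed: cp=U+EA83 (starts at byte 4)
Byte[7]=4B: 1-byte ASCII. cp=U+004B
Byte[8]=F0: 4-byte lead, need 3 cont bytes. acc=0x0
Byte[9]=9B: continuation. acc=(acc<<6)|0x1B=0x1B
Byte[10]=AE: continuation. acc=(acc<<6)|0x2E=0x6EE
Byte[11]=95: continuation. acc=(acc<<6)|0x15=0x1BB95
Completed: cp=U+1BB95 (starts at byte 8)
Byte[12]=20: 1-byte ASCII. cp=U+0020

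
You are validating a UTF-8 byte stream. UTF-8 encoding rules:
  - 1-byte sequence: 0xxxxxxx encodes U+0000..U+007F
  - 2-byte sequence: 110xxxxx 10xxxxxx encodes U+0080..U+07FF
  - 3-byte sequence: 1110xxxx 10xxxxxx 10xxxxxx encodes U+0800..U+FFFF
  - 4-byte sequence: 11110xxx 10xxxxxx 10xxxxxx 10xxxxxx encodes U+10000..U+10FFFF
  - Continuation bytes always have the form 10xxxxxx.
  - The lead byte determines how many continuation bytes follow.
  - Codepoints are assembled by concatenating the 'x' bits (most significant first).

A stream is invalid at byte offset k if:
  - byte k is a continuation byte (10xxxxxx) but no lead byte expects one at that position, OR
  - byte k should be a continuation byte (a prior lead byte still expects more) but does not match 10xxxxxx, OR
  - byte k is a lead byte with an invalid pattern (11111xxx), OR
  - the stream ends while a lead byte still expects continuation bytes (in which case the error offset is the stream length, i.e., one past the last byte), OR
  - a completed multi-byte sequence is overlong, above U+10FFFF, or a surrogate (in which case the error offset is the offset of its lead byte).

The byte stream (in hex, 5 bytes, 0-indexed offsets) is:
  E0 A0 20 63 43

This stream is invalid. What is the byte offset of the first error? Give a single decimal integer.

Byte[0]=E0: 3-byte lead, need 2 cont bytes. acc=0x0
Byte[1]=A0: continuation. acc=(acc<<6)|0x20=0x20
Byte[2]=20: expected 10xxxxxx continuation. INVALID

Answer: 2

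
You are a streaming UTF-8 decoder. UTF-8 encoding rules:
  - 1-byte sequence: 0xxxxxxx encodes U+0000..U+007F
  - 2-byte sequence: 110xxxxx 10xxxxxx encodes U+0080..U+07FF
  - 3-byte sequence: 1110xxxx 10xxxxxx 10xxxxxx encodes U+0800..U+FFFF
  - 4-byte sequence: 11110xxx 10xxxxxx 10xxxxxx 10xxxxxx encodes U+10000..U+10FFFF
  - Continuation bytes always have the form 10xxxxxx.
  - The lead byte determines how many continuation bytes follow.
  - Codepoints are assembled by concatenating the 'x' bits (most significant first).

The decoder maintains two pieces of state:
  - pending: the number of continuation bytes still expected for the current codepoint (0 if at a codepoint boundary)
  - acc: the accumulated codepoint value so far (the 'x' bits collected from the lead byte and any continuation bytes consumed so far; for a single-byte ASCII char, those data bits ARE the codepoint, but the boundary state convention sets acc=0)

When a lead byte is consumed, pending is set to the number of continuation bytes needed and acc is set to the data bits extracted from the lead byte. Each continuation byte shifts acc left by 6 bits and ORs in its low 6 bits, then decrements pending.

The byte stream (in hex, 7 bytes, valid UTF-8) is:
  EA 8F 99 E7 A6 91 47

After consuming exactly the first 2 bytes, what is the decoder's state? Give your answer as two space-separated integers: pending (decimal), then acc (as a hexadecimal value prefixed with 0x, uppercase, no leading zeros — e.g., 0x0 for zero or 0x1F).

Answer: 1 0x28F

Derivation:
Byte[0]=EA: 3-byte lead. pending=2, acc=0xA
Byte[1]=8F: continuation. acc=(acc<<6)|0x0F=0x28F, pending=1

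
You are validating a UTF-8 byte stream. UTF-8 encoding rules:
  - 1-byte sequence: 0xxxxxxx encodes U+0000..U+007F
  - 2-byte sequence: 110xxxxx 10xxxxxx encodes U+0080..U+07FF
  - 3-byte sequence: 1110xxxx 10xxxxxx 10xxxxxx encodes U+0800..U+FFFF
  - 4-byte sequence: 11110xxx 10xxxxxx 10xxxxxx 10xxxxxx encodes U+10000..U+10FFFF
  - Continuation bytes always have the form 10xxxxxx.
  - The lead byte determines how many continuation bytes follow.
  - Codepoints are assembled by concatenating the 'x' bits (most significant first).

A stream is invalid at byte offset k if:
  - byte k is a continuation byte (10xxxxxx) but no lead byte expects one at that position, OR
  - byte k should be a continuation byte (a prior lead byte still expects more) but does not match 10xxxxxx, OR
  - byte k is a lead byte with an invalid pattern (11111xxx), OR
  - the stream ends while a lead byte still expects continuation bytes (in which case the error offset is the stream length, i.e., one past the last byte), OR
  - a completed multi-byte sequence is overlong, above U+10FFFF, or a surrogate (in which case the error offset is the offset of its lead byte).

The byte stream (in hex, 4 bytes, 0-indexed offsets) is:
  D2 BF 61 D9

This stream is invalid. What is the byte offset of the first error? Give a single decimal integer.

Answer: 4

Derivation:
Byte[0]=D2: 2-byte lead, need 1 cont bytes. acc=0x12
Byte[1]=BF: continuation. acc=(acc<<6)|0x3F=0x4BF
Completed: cp=U+04BF (starts at byte 0)
Byte[2]=61: 1-byte ASCII. cp=U+0061
Byte[3]=D9: 2-byte lead, need 1 cont bytes. acc=0x19
Byte[4]: stream ended, expected continuation. INVALID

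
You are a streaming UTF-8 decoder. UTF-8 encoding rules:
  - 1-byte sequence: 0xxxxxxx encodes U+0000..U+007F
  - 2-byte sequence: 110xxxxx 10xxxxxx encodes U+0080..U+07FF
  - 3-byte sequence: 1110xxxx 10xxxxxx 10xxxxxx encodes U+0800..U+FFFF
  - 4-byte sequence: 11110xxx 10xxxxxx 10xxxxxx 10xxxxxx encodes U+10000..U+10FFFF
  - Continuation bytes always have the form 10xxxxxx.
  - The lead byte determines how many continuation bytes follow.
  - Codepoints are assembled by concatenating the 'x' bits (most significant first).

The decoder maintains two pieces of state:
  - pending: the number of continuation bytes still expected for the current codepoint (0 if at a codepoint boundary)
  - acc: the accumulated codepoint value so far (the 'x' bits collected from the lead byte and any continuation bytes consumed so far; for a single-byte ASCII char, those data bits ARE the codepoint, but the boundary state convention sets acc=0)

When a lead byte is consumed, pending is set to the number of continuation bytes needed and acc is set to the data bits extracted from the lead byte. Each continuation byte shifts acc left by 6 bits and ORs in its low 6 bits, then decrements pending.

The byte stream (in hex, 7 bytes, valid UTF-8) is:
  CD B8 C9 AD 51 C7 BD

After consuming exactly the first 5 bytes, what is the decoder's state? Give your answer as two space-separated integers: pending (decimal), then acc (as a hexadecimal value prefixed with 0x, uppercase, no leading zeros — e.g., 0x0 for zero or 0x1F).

Answer: 0 0x0

Derivation:
Byte[0]=CD: 2-byte lead. pending=1, acc=0xD
Byte[1]=B8: continuation. acc=(acc<<6)|0x38=0x378, pending=0
Byte[2]=C9: 2-byte lead. pending=1, acc=0x9
Byte[3]=AD: continuation. acc=(acc<<6)|0x2D=0x26D, pending=0
Byte[4]=51: 1-byte. pending=0, acc=0x0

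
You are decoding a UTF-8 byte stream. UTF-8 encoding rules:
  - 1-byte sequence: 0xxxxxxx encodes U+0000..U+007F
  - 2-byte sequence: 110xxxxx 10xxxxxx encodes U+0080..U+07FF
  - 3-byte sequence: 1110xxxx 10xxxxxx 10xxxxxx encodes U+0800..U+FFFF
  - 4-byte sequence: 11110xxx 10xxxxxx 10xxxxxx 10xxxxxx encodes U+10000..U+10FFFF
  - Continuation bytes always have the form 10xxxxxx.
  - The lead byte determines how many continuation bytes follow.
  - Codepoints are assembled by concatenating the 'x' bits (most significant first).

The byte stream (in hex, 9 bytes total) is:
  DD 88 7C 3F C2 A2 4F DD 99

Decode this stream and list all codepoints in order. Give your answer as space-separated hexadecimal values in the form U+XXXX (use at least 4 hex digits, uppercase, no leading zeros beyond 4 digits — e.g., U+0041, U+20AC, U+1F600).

Answer: U+0748 U+007C U+003F U+00A2 U+004F U+0759

Derivation:
Byte[0]=DD: 2-byte lead, need 1 cont bytes. acc=0x1D
Byte[1]=88: continuation. acc=(acc<<6)|0x08=0x748
Completed: cp=U+0748 (starts at byte 0)
Byte[2]=7C: 1-byte ASCII. cp=U+007C
Byte[3]=3F: 1-byte ASCII. cp=U+003F
Byte[4]=C2: 2-byte lead, need 1 cont bytes. acc=0x2
Byte[5]=A2: continuation. acc=(acc<<6)|0x22=0xA2
Completed: cp=U+00A2 (starts at byte 4)
Byte[6]=4F: 1-byte ASCII. cp=U+004F
Byte[7]=DD: 2-byte lead, need 1 cont bytes. acc=0x1D
Byte[8]=99: continuation. acc=(acc<<6)|0x19=0x759
Completed: cp=U+0759 (starts at byte 7)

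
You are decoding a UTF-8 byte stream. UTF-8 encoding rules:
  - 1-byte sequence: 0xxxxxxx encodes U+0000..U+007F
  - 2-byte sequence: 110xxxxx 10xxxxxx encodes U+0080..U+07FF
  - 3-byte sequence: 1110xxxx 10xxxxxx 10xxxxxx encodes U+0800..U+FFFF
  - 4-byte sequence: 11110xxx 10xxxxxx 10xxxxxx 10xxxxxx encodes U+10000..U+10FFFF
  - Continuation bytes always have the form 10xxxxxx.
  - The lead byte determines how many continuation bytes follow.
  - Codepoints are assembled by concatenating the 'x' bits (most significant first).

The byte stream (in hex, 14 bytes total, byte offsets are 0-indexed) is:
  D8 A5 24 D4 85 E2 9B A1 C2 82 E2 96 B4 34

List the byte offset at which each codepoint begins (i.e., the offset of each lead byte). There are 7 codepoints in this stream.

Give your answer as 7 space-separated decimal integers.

Byte[0]=D8: 2-byte lead, need 1 cont bytes. acc=0x18
Byte[1]=A5: continuation. acc=(acc<<6)|0x25=0x625
Completed: cp=U+0625 (starts at byte 0)
Byte[2]=24: 1-byte ASCII. cp=U+0024
Byte[3]=D4: 2-byte lead, need 1 cont bytes. acc=0x14
Byte[4]=85: continuation. acc=(acc<<6)|0x05=0x505
Completed: cp=U+0505 (starts at byte 3)
Byte[5]=E2: 3-byte lead, need 2 cont bytes. acc=0x2
Byte[6]=9B: continuation. acc=(acc<<6)|0x1B=0x9B
Byte[7]=A1: continuation. acc=(acc<<6)|0x21=0x26E1
Completed: cp=U+26E1 (starts at byte 5)
Byte[8]=C2: 2-byte lead, need 1 cont bytes. acc=0x2
Byte[9]=82: continuation. acc=(acc<<6)|0x02=0x82
Completed: cp=U+0082 (starts at byte 8)
Byte[10]=E2: 3-byte lead, need 2 cont bytes. acc=0x2
Byte[11]=96: continuation. acc=(acc<<6)|0x16=0x96
Byte[12]=B4: continuation. acc=(acc<<6)|0x34=0x25B4
Completed: cp=U+25B4 (starts at byte 10)
Byte[13]=34: 1-byte ASCII. cp=U+0034

Answer: 0 2 3 5 8 10 13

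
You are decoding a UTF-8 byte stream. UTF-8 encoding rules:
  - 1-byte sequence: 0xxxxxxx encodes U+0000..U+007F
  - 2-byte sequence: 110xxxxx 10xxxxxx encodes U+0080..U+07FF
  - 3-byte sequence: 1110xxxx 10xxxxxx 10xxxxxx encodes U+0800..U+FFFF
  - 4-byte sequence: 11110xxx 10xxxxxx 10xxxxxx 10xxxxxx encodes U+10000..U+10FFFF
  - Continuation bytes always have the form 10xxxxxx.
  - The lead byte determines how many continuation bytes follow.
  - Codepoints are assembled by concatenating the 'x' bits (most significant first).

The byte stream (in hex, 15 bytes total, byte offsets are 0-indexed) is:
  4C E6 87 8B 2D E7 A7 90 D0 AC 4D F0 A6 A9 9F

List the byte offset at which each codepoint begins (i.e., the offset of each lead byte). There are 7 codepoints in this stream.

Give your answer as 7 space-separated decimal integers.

Byte[0]=4C: 1-byte ASCII. cp=U+004C
Byte[1]=E6: 3-byte lead, need 2 cont bytes. acc=0x6
Byte[2]=87: continuation. acc=(acc<<6)|0x07=0x187
Byte[3]=8B: continuation. acc=(acc<<6)|0x0B=0x61CB
Completed: cp=U+61CB (starts at byte 1)
Byte[4]=2D: 1-byte ASCII. cp=U+002D
Byte[5]=E7: 3-byte lead, need 2 cont bytes. acc=0x7
Byte[6]=A7: continuation. acc=(acc<<6)|0x27=0x1E7
Byte[7]=90: continuation. acc=(acc<<6)|0x10=0x79D0
Completed: cp=U+79D0 (starts at byte 5)
Byte[8]=D0: 2-byte lead, need 1 cont bytes. acc=0x10
Byte[9]=AC: continuation. acc=(acc<<6)|0x2C=0x42C
Completed: cp=U+042C (starts at byte 8)
Byte[10]=4D: 1-byte ASCII. cp=U+004D
Byte[11]=F0: 4-byte lead, need 3 cont bytes. acc=0x0
Byte[12]=A6: continuation. acc=(acc<<6)|0x26=0x26
Byte[13]=A9: continuation. acc=(acc<<6)|0x29=0x9A9
Byte[14]=9F: continuation. acc=(acc<<6)|0x1F=0x26A5F
Completed: cp=U+26A5F (starts at byte 11)

Answer: 0 1 4 5 8 10 11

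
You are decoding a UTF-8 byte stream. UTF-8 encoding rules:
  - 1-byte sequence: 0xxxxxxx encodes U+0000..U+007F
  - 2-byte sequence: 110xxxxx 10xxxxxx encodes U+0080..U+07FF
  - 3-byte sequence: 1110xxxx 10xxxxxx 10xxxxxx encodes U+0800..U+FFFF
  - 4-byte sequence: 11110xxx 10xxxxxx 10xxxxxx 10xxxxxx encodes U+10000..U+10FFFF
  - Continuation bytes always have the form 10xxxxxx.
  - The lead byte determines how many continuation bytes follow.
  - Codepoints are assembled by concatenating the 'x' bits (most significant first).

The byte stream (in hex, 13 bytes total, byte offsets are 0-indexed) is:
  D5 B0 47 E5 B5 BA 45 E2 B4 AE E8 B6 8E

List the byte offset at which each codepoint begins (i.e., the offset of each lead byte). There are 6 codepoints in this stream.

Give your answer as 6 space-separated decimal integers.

Answer: 0 2 3 6 7 10

Derivation:
Byte[0]=D5: 2-byte lead, need 1 cont bytes. acc=0x15
Byte[1]=B0: continuation. acc=(acc<<6)|0x30=0x570
Completed: cp=U+0570 (starts at byte 0)
Byte[2]=47: 1-byte ASCII. cp=U+0047
Byte[3]=E5: 3-byte lead, need 2 cont bytes. acc=0x5
Byte[4]=B5: continuation. acc=(acc<<6)|0x35=0x175
Byte[5]=BA: continuation. acc=(acc<<6)|0x3A=0x5D7A
Completed: cp=U+5D7A (starts at byte 3)
Byte[6]=45: 1-byte ASCII. cp=U+0045
Byte[7]=E2: 3-byte lead, need 2 cont bytes. acc=0x2
Byte[8]=B4: continuation. acc=(acc<<6)|0x34=0xB4
Byte[9]=AE: continuation. acc=(acc<<6)|0x2E=0x2D2E
Completed: cp=U+2D2E (starts at byte 7)
Byte[10]=E8: 3-byte lead, need 2 cont bytes. acc=0x8
Byte[11]=B6: continuation. acc=(acc<<6)|0x36=0x236
Byte[12]=8E: continuation. acc=(acc<<6)|0x0E=0x8D8E
Completed: cp=U+8D8E (starts at byte 10)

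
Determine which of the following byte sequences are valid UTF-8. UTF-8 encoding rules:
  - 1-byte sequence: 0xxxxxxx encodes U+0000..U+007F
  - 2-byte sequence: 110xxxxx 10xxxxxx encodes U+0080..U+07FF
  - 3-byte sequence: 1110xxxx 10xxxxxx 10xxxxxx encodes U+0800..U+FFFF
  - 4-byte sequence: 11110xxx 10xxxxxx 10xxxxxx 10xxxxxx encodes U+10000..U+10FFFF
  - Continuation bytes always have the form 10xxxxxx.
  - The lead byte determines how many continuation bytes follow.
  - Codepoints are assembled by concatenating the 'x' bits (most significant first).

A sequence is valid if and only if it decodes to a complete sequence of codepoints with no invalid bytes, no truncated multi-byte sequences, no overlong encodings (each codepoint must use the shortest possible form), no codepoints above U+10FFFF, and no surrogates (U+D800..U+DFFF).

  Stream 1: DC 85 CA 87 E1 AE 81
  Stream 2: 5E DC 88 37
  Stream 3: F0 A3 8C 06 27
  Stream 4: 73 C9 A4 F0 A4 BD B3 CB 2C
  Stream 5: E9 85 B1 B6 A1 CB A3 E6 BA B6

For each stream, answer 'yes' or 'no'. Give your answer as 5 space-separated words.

Stream 1: decodes cleanly. VALID
Stream 2: decodes cleanly. VALID
Stream 3: error at byte offset 3. INVALID
Stream 4: error at byte offset 8. INVALID
Stream 5: error at byte offset 3. INVALID

Answer: yes yes no no no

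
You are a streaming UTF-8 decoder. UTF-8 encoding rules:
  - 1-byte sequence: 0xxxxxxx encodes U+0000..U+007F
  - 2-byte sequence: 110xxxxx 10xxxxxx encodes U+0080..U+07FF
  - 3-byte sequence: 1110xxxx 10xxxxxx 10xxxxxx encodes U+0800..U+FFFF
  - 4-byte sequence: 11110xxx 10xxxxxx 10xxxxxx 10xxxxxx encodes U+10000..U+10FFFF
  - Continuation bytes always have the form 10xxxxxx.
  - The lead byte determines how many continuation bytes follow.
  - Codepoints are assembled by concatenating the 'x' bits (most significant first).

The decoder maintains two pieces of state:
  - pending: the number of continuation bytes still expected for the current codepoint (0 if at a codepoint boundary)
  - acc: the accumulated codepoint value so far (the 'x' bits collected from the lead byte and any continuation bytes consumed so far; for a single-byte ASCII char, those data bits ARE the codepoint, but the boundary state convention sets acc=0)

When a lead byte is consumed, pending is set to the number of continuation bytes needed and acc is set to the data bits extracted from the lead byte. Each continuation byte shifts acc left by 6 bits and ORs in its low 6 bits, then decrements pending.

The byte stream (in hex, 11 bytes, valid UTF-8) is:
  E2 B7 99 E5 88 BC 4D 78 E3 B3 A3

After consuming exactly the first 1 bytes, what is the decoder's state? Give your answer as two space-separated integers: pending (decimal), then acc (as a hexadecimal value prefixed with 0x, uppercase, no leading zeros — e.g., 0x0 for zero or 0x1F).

Answer: 2 0x2

Derivation:
Byte[0]=E2: 3-byte lead. pending=2, acc=0x2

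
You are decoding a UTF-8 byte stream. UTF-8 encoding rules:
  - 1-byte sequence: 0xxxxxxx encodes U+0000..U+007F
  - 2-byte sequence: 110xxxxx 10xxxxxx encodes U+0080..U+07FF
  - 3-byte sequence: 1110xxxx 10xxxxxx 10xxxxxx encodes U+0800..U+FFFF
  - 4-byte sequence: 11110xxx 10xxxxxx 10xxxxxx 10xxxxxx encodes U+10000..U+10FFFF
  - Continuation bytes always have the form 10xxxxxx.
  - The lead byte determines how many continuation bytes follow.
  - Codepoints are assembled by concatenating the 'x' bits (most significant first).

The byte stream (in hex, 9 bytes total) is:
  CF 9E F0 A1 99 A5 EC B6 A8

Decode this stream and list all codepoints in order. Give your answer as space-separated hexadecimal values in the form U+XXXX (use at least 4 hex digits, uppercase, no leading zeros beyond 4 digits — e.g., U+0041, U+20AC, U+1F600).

Answer: U+03DE U+21665 U+CDA8

Derivation:
Byte[0]=CF: 2-byte lead, need 1 cont bytes. acc=0xF
Byte[1]=9E: continuation. acc=(acc<<6)|0x1E=0x3DE
Completed: cp=U+03DE (starts at byte 0)
Byte[2]=F0: 4-byte lead, need 3 cont bytes. acc=0x0
Byte[3]=A1: continuation. acc=(acc<<6)|0x21=0x21
Byte[4]=99: continuation. acc=(acc<<6)|0x19=0x859
Byte[5]=A5: continuation. acc=(acc<<6)|0x25=0x21665
Completed: cp=U+21665 (starts at byte 2)
Byte[6]=EC: 3-byte lead, need 2 cont bytes. acc=0xC
Byte[7]=B6: continuation. acc=(acc<<6)|0x36=0x336
Byte[8]=A8: continuation. acc=(acc<<6)|0x28=0xCDA8
Completed: cp=U+CDA8 (starts at byte 6)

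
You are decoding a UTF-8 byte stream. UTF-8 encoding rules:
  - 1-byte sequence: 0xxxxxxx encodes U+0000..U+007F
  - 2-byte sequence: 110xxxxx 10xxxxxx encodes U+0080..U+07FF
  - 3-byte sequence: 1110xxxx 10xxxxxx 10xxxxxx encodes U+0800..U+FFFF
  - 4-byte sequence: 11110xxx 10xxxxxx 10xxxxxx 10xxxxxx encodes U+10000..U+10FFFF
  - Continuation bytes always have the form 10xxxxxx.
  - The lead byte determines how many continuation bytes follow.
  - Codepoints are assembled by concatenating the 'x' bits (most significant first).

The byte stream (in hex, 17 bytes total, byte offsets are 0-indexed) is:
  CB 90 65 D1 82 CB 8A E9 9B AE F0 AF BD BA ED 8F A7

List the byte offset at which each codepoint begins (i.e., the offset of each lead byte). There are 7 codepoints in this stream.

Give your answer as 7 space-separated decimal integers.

Answer: 0 2 3 5 7 10 14

Derivation:
Byte[0]=CB: 2-byte lead, need 1 cont bytes. acc=0xB
Byte[1]=90: continuation. acc=(acc<<6)|0x10=0x2D0
Completed: cp=U+02D0 (starts at byte 0)
Byte[2]=65: 1-byte ASCII. cp=U+0065
Byte[3]=D1: 2-byte lead, need 1 cont bytes. acc=0x11
Byte[4]=82: continuation. acc=(acc<<6)|0x02=0x442
Completed: cp=U+0442 (starts at byte 3)
Byte[5]=CB: 2-byte lead, need 1 cont bytes. acc=0xB
Byte[6]=8A: continuation. acc=(acc<<6)|0x0A=0x2CA
Completed: cp=U+02CA (starts at byte 5)
Byte[7]=E9: 3-byte lead, need 2 cont bytes. acc=0x9
Byte[8]=9B: continuation. acc=(acc<<6)|0x1B=0x25B
Byte[9]=AE: continuation. acc=(acc<<6)|0x2E=0x96EE
Completed: cp=U+96EE (starts at byte 7)
Byte[10]=F0: 4-byte lead, need 3 cont bytes. acc=0x0
Byte[11]=AF: continuation. acc=(acc<<6)|0x2F=0x2F
Byte[12]=BD: continuation. acc=(acc<<6)|0x3D=0xBFD
Byte[13]=BA: continuation. acc=(acc<<6)|0x3A=0x2FF7A
Completed: cp=U+2FF7A (starts at byte 10)
Byte[14]=ED: 3-byte lead, need 2 cont bytes. acc=0xD
Byte[15]=8F: continuation. acc=(acc<<6)|0x0F=0x34F
Byte[16]=A7: continuation. acc=(acc<<6)|0x27=0xD3E7
Completed: cp=U+D3E7 (starts at byte 14)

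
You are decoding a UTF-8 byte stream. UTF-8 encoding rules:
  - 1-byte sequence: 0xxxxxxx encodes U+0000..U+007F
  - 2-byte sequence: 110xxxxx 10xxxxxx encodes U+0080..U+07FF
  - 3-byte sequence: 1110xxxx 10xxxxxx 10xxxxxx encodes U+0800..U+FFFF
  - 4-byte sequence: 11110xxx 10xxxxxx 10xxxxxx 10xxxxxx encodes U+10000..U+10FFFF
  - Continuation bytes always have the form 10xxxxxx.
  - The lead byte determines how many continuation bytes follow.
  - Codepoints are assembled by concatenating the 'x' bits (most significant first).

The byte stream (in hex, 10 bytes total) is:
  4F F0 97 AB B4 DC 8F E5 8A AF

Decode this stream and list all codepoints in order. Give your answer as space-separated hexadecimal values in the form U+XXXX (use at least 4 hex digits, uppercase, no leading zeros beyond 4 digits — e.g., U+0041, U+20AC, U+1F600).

Byte[0]=4F: 1-byte ASCII. cp=U+004F
Byte[1]=F0: 4-byte lead, need 3 cont bytes. acc=0x0
Byte[2]=97: continuation. acc=(acc<<6)|0x17=0x17
Byte[3]=AB: continuation. acc=(acc<<6)|0x2B=0x5EB
Byte[4]=B4: continuation. acc=(acc<<6)|0x34=0x17AF4
Completed: cp=U+17AF4 (starts at byte 1)
Byte[5]=DC: 2-byte lead, need 1 cont bytes. acc=0x1C
Byte[6]=8F: continuation. acc=(acc<<6)|0x0F=0x70F
Completed: cp=U+070F (starts at byte 5)
Byte[7]=E5: 3-byte lead, need 2 cont bytes. acc=0x5
Byte[8]=8A: continuation. acc=(acc<<6)|0x0A=0x14A
Byte[9]=AF: continuation. acc=(acc<<6)|0x2F=0x52AF
Completed: cp=U+52AF (starts at byte 7)

Answer: U+004F U+17AF4 U+070F U+52AF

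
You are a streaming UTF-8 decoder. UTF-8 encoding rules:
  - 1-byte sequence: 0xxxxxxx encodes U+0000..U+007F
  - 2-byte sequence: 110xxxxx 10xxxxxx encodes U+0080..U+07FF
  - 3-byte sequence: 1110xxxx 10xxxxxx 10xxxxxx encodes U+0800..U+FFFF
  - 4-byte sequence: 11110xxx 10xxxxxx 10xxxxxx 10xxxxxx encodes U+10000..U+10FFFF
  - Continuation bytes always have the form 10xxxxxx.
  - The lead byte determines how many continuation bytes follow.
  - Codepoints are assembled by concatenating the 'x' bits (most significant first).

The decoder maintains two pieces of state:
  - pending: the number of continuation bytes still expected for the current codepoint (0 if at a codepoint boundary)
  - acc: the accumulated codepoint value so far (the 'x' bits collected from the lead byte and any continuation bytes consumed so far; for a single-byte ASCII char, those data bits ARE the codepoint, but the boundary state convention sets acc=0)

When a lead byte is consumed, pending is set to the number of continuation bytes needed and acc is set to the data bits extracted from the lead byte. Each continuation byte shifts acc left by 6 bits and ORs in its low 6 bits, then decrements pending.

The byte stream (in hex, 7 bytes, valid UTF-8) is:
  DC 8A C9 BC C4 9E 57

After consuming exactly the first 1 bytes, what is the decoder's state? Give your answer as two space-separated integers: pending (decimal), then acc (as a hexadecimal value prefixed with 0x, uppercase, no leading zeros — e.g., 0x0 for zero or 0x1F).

Byte[0]=DC: 2-byte lead. pending=1, acc=0x1C

Answer: 1 0x1C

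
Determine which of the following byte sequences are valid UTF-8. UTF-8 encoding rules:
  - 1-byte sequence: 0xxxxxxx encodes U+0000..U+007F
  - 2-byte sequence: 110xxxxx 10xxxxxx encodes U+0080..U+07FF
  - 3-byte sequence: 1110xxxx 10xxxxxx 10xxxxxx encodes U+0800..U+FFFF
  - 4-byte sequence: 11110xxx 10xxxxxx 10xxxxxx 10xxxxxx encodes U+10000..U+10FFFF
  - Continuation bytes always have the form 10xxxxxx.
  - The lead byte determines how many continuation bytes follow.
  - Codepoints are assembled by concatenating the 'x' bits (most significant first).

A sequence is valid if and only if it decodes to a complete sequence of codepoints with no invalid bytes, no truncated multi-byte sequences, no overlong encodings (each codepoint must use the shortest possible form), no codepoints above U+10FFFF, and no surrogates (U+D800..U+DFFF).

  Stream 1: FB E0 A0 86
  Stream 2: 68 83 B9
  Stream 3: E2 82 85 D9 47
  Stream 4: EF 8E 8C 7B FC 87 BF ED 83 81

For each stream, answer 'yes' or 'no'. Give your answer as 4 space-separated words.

Stream 1: error at byte offset 0. INVALID
Stream 2: error at byte offset 1. INVALID
Stream 3: error at byte offset 4. INVALID
Stream 4: error at byte offset 4. INVALID

Answer: no no no no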